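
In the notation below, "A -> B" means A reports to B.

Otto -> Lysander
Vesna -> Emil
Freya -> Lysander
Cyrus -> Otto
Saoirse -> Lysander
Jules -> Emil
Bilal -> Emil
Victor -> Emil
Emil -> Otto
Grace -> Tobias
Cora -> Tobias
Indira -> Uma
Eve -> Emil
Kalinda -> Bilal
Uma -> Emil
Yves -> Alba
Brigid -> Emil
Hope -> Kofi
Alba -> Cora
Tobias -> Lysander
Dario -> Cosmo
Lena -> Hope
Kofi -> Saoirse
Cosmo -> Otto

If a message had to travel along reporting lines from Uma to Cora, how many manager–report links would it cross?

5

Uma is 3 levels below Lysander, and Cora is 2 levels below Lysander (their lowest common manager). The shortest path runs up from Uma to Lysander and back down to Cora: 3 + 2 = 5 links.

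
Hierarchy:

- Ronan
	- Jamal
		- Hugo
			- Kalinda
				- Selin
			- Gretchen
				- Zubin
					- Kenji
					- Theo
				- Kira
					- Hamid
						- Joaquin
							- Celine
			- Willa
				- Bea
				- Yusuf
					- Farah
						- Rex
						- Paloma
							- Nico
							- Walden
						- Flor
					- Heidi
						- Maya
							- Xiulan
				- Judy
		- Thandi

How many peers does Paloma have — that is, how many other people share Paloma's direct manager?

Paloma reports to Farah. Farah's other direct reports are Rex, Flor — 2 peers.

2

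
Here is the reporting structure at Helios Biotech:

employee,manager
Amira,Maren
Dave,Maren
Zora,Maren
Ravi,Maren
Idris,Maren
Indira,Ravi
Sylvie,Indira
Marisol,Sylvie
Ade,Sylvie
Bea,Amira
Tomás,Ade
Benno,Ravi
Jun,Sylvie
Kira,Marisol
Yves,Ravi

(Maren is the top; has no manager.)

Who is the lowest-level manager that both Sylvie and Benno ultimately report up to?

Sylvie's chain of managers is Indira, Ravi, Maren. Benno's chain of managers is Ravi, Maren. The first manager that appears in both chains is Ravi.

Ravi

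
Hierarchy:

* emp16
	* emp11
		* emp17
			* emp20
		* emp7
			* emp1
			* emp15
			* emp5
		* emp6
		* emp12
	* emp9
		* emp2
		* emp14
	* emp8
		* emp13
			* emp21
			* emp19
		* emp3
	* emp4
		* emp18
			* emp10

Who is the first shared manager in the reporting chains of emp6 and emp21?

emp16

emp6's chain of managers is emp11, emp16. emp21's chain of managers is emp13, emp8, emp16. The first manager that appears in both chains is emp16.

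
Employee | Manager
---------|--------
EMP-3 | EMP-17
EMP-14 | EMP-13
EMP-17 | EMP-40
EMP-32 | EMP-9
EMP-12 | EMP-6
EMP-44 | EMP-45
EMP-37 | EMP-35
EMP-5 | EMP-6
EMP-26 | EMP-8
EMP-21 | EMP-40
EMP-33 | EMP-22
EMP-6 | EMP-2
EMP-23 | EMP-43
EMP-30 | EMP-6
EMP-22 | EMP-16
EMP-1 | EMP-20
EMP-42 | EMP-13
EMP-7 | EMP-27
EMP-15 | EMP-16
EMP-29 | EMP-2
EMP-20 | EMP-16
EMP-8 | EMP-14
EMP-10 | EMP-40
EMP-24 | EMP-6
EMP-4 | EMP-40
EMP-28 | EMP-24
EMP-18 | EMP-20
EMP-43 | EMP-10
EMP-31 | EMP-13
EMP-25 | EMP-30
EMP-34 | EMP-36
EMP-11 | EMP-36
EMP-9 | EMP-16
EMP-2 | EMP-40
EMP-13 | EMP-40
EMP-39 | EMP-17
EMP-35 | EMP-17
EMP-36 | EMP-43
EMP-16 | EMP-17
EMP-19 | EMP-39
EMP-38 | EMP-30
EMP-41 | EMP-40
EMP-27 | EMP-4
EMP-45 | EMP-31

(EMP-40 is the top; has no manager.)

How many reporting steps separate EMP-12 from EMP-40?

Chain from EMP-12 up to EMP-40: EMP-12 → EMP-6 → EMP-2 → EMP-40. That is 3 steps up, so EMP-12 is 3 levels below EMP-40.

3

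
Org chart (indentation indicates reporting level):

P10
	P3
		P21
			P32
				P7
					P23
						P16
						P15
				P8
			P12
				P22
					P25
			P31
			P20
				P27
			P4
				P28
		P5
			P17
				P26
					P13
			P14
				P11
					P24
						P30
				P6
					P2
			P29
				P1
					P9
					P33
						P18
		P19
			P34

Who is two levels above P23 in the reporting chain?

P23 reports to P7, and P7 reports to P32. So P23's skip-level manager is P32.

P32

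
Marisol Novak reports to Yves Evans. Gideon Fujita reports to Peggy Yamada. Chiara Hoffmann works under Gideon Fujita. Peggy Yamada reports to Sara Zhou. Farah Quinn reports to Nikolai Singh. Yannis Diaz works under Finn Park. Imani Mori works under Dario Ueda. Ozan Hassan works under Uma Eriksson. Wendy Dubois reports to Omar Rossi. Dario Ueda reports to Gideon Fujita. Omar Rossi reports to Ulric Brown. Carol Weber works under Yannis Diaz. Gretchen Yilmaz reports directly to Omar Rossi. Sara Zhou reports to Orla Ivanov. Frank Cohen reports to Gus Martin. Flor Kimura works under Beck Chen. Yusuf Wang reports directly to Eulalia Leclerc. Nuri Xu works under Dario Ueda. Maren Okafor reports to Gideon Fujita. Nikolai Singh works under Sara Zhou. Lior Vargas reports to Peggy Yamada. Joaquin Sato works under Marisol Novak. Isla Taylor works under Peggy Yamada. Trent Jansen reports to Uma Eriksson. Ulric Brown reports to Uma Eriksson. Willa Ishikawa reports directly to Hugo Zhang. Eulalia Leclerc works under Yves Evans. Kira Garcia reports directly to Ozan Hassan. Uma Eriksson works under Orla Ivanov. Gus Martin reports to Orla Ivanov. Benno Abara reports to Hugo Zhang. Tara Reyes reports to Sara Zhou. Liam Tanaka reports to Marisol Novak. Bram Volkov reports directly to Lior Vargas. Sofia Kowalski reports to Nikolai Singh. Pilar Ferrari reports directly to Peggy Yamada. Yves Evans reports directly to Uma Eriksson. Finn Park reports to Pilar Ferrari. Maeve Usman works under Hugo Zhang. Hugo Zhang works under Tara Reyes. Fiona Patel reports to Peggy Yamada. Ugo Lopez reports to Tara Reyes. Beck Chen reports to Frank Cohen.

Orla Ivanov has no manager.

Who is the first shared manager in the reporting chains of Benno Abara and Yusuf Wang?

Benno Abara's chain of managers is Hugo Zhang, Tara Reyes, Sara Zhou, Orla Ivanov. Yusuf Wang's chain of managers is Eulalia Leclerc, Yves Evans, Uma Eriksson, Orla Ivanov. The first manager that appears in both chains is Orla Ivanov.

Orla Ivanov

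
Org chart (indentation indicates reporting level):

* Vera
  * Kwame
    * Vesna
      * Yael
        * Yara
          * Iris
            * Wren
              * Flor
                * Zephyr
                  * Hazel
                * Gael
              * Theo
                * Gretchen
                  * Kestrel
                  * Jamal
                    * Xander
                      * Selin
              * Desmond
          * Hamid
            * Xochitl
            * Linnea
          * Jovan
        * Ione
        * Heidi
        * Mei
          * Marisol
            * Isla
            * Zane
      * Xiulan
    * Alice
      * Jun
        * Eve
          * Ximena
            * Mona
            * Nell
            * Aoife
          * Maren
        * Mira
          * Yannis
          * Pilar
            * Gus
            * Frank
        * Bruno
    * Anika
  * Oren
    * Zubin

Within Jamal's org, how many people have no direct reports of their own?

1

The only person in Jamal's organization with no one reporting to them is Selin. That is 1.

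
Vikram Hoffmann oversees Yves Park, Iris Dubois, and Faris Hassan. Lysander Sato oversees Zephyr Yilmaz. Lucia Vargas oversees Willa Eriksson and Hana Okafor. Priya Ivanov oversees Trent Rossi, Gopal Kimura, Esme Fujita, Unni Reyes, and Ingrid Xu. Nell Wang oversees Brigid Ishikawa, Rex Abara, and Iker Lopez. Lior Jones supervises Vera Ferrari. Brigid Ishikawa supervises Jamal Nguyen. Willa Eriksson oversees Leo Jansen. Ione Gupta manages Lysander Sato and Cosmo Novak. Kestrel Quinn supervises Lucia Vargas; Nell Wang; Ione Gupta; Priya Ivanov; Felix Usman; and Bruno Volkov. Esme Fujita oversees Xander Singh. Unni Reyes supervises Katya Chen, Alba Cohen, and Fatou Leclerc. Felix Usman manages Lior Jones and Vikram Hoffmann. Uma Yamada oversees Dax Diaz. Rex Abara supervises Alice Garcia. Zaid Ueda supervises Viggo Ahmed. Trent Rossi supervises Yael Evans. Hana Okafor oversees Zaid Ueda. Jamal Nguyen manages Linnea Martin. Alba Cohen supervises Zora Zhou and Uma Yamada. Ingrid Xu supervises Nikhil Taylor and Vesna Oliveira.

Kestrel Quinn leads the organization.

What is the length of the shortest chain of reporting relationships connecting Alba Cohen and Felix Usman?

Alba Cohen is 3 levels below Kestrel Quinn, and Felix Usman is 1 level below Kestrel Quinn (their lowest common manager). The shortest path runs up from Alba Cohen to Kestrel Quinn and back down to Felix Usman: 3 + 1 = 4 links.

4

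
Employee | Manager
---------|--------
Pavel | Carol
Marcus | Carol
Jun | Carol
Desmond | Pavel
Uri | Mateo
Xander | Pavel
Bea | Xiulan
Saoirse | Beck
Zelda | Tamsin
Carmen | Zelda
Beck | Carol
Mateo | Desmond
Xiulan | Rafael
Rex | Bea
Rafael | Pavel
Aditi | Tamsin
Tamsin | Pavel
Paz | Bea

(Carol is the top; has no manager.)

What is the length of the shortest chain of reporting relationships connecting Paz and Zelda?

Paz is 4 levels below Pavel, and Zelda is 2 levels below Pavel (their lowest common manager). The shortest path runs up from Paz to Pavel and back down to Zelda: 4 + 2 = 6 links.

6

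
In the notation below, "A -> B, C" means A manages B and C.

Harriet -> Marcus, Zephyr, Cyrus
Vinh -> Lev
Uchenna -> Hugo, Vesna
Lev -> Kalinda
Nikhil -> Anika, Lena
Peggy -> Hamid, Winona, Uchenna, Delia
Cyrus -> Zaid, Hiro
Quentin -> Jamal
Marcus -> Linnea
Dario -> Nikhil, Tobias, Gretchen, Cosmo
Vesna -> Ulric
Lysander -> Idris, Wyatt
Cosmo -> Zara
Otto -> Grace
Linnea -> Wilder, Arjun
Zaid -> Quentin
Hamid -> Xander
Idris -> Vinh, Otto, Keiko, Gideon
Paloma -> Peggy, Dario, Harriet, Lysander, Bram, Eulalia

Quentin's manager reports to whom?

Cyrus

Quentin reports to Zaid, and Zaid reports to Cyrus. So Quentin's skip-level manager is Cyrus.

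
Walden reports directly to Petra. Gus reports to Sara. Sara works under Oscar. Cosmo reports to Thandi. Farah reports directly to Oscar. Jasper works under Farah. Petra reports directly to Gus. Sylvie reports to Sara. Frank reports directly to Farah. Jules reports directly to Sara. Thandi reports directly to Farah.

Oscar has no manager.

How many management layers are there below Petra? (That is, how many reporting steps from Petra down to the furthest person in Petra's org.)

1

The longest chain under Petra runs Petra → Walden, which is 1 level below Petra.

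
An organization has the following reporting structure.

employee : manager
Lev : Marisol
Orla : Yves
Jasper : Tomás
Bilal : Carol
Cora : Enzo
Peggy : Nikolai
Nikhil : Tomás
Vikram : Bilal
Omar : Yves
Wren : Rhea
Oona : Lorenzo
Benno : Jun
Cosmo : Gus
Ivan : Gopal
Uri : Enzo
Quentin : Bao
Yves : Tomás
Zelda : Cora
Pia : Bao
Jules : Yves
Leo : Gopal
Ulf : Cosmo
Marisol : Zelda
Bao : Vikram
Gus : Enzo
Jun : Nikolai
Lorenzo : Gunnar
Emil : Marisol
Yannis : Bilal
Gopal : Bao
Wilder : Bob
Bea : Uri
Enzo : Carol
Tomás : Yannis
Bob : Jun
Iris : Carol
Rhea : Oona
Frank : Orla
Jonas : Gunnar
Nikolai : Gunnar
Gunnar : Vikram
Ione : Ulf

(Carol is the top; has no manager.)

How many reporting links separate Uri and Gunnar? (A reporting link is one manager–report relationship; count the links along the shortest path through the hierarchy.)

5

Uri is 2 levels below Carol, and Gunnar is 3 levels below Carol (their lowest common manager). The shortest path runs up from Uri to Carol and back down to Gunnar: 2 + 3 = 5 links.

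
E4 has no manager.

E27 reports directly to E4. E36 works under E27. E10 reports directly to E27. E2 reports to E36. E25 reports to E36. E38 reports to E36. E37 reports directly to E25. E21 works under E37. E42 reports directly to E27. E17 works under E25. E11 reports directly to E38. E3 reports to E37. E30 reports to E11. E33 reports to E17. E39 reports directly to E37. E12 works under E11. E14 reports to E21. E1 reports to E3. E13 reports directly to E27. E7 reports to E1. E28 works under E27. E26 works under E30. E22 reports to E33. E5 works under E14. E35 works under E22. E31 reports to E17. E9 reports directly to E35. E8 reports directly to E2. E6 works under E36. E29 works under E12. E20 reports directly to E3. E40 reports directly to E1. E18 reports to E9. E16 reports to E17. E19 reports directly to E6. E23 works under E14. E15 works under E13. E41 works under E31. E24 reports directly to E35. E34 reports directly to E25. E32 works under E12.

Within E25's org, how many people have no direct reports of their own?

11

The people in E25's organization with no one reporting to them are E34, E16, E41, E24, E18, E39, E20, E40, E7, E23, E5. That is 11.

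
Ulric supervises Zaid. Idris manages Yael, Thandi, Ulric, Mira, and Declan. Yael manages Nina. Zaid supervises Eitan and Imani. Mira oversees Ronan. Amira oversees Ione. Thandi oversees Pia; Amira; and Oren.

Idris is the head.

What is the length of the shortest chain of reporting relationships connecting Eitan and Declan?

Eitan is 3 levels below Idris, and Declan is 1 level below Idris (their lowest common manager). The shortest path runs up from Eitan to Idris and back down to Declan: 3 + 1 = 4 links.

4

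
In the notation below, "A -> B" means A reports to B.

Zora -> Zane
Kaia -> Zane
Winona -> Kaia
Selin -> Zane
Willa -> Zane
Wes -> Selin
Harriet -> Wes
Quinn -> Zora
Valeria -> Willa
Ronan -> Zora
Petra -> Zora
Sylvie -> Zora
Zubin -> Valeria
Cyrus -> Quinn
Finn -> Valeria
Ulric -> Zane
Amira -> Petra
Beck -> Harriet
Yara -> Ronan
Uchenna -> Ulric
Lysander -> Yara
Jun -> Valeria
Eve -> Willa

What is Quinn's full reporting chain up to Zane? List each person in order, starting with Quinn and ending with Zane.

Quinn -> Zora -> Zane

Quinn reports to Zora. Zora reports to Zane. Zane is at the top.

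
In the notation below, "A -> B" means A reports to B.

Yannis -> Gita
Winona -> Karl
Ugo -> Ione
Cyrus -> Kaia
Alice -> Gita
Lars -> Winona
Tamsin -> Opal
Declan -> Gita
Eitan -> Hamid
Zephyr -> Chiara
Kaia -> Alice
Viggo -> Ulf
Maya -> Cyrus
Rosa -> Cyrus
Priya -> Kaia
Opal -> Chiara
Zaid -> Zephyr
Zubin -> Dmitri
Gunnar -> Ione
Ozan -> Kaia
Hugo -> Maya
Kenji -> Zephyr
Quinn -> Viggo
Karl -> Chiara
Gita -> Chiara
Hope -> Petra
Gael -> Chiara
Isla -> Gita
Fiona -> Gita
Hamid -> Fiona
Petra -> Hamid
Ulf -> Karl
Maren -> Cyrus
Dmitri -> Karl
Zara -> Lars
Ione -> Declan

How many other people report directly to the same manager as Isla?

4

Isla reports to Gita. Gita's other direct reports are Declan, Alice, Yannis, Fiona — 4 peers.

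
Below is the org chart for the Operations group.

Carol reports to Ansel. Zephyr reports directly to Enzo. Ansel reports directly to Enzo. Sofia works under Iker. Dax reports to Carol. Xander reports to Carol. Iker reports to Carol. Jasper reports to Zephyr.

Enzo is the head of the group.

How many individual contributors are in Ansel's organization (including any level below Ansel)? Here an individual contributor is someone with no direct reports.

The people in Ansel's organization with no one reporting to them are Dax, Xander, Sofia. That is 3.

3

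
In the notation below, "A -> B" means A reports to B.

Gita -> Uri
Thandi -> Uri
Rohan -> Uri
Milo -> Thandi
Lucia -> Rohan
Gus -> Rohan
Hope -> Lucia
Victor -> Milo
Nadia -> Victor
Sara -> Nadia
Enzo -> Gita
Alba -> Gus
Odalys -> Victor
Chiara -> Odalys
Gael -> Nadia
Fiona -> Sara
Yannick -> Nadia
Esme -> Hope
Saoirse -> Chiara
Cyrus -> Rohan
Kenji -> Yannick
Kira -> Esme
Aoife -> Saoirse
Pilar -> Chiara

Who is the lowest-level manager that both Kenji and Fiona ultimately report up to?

Nadia

Kenji's chain of managers is Yannick, Nadia, Victor, Milo, Thandi, Uri. Fiona's chain of managers is Sara, Nadia, Victor, Milo, Thandi, Uri. The first manager that appears in both chains is Nadia.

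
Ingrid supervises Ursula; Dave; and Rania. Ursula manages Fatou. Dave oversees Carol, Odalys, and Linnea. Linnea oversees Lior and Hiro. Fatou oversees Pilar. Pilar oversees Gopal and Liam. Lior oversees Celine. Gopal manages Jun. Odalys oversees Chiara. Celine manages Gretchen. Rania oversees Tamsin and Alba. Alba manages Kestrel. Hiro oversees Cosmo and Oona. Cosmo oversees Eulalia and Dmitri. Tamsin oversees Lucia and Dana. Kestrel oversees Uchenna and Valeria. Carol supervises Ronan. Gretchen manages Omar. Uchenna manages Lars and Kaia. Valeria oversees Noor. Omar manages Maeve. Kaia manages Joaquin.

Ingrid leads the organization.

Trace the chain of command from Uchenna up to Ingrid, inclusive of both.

Uchenna reports to Kestrel. Kestrel reports to Alba. Alba reports to Rania. Rania reports to Ingrid. Ingrid is at the top.

Uchenna -> Kestrel -> Alba -> Rania -> Ingrid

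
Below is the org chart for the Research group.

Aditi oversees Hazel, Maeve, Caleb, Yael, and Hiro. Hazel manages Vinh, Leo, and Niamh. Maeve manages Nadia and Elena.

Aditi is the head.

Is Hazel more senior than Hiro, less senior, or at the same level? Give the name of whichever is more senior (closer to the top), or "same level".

Both Hazel and Hiro are 1 level below Aditi.

same level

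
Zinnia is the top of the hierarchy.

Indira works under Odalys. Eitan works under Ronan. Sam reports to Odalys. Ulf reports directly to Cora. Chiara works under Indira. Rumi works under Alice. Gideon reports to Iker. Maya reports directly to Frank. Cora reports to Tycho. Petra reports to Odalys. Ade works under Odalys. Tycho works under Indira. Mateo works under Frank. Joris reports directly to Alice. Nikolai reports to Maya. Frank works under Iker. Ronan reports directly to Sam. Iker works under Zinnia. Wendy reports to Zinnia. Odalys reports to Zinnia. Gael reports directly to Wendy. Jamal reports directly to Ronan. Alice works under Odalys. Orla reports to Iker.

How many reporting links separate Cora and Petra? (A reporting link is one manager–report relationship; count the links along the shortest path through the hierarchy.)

Cora is 3 levels below Odalys, and Petra is 1 level below Odalys (their lowest common manager). The shortest path runs up from Cora to Odalys and back down to Petra: 3 + 1 = 4 links.

4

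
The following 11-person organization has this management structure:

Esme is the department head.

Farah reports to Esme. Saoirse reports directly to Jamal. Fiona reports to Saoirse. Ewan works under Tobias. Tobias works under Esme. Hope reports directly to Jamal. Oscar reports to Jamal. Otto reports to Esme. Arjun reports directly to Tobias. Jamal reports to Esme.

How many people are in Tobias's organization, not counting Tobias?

2

Tobias directly manages Arjun, Ewan. Arjun has no reports. Ewan has no reports. So Tobias's organization is 2 direct reports plus everyone under them: 1 + 1 = 2.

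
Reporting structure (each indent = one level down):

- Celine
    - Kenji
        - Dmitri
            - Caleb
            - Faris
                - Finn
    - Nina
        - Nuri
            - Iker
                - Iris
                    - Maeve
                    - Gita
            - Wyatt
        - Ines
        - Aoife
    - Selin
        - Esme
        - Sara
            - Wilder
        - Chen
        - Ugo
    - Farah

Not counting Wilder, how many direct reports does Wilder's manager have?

0

Wilder reports to Sara, and Sara has no other direct reports. Wilder has 0 peers.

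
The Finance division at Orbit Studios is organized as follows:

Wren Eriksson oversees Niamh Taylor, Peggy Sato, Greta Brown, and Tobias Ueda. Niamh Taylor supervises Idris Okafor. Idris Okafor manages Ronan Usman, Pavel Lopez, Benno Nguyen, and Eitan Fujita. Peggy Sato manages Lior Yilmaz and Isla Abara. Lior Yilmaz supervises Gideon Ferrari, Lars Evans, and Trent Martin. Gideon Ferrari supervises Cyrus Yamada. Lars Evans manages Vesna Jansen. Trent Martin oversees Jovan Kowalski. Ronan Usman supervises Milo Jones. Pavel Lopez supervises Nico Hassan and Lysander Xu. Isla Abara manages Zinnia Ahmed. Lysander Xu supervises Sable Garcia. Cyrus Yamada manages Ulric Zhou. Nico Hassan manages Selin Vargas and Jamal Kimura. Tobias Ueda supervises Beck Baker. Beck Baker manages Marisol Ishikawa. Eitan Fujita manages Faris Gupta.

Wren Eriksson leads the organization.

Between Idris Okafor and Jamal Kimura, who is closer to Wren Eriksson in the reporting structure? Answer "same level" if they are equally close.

Idris Okafor is 2 levels below Wren Eriksson; Jamal Kimura is 5. Idris Okafor is higher.

Idris Okafor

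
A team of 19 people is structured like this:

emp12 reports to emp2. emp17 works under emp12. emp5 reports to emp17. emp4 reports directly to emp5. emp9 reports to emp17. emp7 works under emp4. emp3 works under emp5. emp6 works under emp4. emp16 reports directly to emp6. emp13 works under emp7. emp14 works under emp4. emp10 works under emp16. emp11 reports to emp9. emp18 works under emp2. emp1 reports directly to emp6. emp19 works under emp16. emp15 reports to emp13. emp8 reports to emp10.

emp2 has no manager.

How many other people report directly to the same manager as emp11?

emp11 reports to emp9, and emp9 has no other direct reports. emp11 has 0 peers.

0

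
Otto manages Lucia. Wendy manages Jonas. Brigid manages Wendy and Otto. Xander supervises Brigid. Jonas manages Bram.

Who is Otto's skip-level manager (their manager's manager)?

Xander

Otto reports to Brigid, and Brigid reports to Xander. So Otto's skip-level manager is Xander.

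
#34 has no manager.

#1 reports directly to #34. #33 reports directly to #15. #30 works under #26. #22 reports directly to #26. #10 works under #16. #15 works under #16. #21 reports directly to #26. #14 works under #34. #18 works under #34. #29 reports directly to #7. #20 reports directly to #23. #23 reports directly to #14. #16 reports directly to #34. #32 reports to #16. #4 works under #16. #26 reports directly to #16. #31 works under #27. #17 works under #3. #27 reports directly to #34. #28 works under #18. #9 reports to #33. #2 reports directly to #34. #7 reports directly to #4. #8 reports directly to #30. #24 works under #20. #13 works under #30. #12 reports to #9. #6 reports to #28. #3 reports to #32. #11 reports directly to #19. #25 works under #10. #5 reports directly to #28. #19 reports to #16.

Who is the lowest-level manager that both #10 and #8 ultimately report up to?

#16

#10's chain of managers is #16, #34. #8's chain of managers is #30, #26, #16, #34. The first manager that appears in both chains is #16.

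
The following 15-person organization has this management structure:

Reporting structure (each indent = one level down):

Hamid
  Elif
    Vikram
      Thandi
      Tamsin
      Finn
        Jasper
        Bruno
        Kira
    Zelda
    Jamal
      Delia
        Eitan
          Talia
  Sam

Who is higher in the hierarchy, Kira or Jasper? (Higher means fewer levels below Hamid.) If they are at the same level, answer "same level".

Both Kira and Jasper are 4 levels below Hamid.

same level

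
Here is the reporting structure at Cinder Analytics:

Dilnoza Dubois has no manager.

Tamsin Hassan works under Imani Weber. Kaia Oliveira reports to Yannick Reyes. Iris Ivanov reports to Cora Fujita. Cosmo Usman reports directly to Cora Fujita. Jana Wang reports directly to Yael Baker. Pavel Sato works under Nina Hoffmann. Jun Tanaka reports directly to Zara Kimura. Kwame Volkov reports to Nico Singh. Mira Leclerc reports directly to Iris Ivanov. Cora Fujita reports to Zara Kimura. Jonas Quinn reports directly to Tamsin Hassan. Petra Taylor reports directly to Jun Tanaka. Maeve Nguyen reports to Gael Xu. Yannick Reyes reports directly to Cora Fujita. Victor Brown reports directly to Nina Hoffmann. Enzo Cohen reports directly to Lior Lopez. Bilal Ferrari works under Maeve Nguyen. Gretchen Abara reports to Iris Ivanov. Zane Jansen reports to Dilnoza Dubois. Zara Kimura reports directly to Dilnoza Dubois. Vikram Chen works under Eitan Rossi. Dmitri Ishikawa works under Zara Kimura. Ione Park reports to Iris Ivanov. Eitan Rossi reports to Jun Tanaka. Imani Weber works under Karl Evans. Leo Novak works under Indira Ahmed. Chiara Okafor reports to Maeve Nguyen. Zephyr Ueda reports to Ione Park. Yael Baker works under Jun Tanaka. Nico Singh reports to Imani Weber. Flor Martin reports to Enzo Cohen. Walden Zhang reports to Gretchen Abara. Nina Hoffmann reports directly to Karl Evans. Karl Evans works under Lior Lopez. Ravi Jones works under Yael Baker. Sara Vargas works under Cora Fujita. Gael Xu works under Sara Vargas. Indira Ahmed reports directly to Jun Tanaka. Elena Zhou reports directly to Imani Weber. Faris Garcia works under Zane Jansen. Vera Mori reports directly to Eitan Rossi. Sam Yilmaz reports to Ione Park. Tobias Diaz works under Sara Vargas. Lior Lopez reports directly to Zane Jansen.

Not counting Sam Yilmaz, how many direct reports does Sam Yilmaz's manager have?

Sam Yilmaz reports to Ione Park. Ione Park's other direct reports are Zephyr Ueda — 1 peer.

1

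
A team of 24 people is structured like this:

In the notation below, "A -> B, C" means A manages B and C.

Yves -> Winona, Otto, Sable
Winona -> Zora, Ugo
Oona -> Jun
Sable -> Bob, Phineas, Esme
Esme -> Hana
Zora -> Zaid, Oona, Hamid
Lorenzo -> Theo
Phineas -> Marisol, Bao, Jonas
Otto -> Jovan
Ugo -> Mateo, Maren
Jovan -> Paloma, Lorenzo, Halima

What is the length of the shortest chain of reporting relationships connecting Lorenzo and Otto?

Lorenzo is in Otto's organization: the chain from Lorenzo up to Otto is Lorenzo → Jovan → Otto, which is 2 links.

2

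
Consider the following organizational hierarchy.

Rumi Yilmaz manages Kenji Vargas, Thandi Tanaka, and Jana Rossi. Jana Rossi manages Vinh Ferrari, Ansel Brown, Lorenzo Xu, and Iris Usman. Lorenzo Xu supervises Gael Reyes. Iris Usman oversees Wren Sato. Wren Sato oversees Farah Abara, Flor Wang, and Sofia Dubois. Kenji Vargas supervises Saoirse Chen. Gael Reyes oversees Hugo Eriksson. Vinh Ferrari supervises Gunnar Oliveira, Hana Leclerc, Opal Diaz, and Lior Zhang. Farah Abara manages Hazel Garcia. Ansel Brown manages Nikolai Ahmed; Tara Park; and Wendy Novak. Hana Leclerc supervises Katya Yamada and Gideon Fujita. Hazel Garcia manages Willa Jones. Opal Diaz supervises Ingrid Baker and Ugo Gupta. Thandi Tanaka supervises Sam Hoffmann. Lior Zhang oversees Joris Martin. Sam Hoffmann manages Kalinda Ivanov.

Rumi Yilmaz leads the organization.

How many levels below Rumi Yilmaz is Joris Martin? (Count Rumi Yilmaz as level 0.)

4

Chain from Joris Martin up to Rumi Yilmaz: Joris Martin → Lior Zhang → Vinh Ferrari → Jana Rossi → Rumi Yilmaz. That is 4 steps up, so Joris Martin is 4 levels below Rumi Yilmaz.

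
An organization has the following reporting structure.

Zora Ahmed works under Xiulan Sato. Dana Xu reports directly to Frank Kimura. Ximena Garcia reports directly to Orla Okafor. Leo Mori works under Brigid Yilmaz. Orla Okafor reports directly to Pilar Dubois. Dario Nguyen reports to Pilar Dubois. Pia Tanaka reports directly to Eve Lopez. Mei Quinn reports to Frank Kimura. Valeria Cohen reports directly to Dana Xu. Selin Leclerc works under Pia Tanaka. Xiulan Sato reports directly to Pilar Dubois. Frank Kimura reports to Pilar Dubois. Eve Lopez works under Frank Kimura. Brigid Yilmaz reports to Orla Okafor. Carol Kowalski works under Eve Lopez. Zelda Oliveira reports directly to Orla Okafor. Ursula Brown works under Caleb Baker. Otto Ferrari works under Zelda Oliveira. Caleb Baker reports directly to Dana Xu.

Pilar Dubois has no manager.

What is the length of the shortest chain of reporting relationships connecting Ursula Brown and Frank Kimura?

3

Ursula Brown is in Frank Kimura's organization: the chain from Ursula Brown up to Frank Kimura is Ursula Brown → Caleb Baker → Dana Xu → Frank Kimura, which is 3 links.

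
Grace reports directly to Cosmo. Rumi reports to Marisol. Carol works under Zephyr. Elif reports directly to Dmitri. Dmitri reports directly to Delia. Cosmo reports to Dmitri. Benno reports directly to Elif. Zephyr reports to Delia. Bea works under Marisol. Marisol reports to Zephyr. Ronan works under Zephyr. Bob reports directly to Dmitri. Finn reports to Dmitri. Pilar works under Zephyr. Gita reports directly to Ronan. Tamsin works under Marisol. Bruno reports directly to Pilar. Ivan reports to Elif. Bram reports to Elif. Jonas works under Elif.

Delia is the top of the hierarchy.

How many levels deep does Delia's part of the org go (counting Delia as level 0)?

The longest chain under Delia runs Delia → Zephyr → Ronan → Gita, which is 3 levels below Delia.

3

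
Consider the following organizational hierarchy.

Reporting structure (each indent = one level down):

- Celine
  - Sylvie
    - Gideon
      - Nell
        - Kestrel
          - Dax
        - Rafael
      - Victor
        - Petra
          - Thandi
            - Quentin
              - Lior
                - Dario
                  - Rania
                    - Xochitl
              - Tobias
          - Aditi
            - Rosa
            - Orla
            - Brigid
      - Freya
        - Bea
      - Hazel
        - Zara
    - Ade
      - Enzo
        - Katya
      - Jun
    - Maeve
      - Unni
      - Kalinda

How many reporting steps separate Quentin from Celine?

6

Chain from Quentin up to Celine: Quentin → Thandi → Petra → Victor → Gideon → Sylvie → Celine. That is 6 steps up, so Quentin is 6 levels below Celine.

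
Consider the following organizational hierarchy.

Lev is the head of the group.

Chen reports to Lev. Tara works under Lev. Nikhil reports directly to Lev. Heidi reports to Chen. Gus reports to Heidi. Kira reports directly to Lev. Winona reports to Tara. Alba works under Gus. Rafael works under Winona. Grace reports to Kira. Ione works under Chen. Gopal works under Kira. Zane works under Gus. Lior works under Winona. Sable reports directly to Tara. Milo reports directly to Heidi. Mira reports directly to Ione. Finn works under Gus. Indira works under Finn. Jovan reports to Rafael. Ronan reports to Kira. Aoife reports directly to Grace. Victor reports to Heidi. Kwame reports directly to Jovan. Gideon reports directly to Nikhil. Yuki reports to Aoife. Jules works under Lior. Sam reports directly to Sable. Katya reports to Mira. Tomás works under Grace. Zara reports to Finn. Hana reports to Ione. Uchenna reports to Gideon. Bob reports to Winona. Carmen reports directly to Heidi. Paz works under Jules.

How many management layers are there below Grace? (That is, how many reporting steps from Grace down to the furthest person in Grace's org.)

2

The longest chain under Grace runs Grace → Aoife → Yuki, which is 2 levels below Grace.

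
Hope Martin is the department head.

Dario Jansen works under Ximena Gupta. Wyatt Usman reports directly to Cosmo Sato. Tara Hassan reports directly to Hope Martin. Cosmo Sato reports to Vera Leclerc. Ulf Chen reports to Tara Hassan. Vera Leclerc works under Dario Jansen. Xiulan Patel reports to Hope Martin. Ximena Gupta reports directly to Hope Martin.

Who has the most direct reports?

Hope Martin

Direct-report counts: Hope Martin has 3; Tara Hassan has 1; Ximena Gupta has 1; Dario Jansen has 1; Vera Leclerc has 1; Cosmo Sato has 1. The largest is 3, held by Hope Martin.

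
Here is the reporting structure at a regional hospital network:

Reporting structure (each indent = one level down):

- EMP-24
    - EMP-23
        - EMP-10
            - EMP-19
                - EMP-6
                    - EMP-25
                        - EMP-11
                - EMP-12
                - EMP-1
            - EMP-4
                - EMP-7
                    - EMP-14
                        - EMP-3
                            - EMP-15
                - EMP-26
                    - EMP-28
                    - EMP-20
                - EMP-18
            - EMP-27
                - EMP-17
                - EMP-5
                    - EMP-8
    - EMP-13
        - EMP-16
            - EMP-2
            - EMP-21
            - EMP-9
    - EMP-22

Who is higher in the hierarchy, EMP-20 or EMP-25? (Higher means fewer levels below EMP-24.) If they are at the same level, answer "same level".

same level

Both EMP-20 and EMP-25 are 5 levels below EMP-24.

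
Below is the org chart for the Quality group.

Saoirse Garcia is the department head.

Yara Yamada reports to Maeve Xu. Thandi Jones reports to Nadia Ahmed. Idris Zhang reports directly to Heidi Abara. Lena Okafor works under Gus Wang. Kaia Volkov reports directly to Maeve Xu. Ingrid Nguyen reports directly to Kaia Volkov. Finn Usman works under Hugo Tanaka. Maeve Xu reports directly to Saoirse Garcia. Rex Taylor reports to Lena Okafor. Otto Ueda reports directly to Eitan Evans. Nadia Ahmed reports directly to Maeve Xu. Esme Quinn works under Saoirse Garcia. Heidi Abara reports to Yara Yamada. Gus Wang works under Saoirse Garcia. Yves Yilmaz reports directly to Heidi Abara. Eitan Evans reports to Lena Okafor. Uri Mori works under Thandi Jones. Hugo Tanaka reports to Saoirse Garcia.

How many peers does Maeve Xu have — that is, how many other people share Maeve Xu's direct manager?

Maeve Xu reports to Saoirse Garcia. Saoirse Garcia's other direct reports are Gus Wang, Esme Quinn, Hugo Tanaka — 3 peers.

3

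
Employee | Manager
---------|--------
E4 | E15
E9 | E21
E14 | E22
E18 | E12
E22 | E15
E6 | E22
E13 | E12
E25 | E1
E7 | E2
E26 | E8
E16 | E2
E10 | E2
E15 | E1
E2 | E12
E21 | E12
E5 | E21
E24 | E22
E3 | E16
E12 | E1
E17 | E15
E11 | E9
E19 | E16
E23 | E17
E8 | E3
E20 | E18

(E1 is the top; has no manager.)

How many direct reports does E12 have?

E12 directly manages E21, E13, E18, E2. That is 4 direct reports.

4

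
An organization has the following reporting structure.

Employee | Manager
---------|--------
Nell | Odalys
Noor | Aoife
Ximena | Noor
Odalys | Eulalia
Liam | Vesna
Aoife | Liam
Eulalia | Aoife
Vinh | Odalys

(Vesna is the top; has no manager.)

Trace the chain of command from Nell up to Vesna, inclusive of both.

Nell reports to Odalys. Odalys reports to Eulalia. Eulalia reports to Aoife. Aoife reports to Liam. Liam reports to Vesna. Vesna is at the top.

Nell -> Odalys -> Eulalia -> Aoife -> Liam -> Vesna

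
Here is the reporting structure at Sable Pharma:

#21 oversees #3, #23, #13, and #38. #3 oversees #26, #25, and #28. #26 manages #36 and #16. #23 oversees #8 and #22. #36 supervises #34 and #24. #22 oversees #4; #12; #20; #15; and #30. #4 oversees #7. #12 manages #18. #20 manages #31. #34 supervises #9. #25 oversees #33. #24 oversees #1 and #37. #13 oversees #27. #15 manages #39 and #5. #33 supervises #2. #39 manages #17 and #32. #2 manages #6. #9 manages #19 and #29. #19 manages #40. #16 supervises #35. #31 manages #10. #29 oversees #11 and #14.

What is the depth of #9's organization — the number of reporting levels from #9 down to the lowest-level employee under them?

2

The longest chain under #9 runs #9 → #29 → #14, which is 2 levels below #9.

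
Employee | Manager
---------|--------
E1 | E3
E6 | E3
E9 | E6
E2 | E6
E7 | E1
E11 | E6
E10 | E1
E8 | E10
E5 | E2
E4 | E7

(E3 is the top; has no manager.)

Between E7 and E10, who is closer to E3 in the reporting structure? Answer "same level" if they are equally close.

same level

Both E7 and E10 are 2 levels below E3.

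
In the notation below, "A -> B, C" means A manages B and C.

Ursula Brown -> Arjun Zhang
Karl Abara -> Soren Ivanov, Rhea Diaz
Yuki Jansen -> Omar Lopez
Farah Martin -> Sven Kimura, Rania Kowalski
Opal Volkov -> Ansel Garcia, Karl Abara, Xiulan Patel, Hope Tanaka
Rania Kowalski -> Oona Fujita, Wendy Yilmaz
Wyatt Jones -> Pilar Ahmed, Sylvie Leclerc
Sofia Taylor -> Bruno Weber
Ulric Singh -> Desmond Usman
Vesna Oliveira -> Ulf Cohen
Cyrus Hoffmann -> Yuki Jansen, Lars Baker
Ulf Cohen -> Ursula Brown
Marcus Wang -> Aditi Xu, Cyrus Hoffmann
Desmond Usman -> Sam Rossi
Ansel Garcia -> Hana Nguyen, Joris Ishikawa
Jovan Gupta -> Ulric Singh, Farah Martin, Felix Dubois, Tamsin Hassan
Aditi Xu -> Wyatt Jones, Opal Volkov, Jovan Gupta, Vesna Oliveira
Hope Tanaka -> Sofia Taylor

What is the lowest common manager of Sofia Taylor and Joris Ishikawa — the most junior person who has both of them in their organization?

Opal Volkov

Sofia Taylor's chain of managers is Hope Tanaka, Opal Volkov, Aditi Xu, Marcus Wang. Joris Ishikawa's chain of managers is Ansel Garcia, Opal Volkov, Aditi Xu, Marcus Wang. The first manager that appears in both chains is Opal Volkov.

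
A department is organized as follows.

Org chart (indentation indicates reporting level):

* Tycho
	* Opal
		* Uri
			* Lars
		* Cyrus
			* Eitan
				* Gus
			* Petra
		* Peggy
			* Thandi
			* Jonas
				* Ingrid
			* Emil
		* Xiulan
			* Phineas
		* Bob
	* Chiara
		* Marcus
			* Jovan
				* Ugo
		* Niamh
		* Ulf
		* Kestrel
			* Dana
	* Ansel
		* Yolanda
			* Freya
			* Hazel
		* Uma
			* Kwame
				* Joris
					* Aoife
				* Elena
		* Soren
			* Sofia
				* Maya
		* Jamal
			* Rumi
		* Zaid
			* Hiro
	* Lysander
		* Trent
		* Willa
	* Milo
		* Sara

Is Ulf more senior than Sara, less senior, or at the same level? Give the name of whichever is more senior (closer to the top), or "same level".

Both Ulf and Sara are 2 levels below Tycho.

same level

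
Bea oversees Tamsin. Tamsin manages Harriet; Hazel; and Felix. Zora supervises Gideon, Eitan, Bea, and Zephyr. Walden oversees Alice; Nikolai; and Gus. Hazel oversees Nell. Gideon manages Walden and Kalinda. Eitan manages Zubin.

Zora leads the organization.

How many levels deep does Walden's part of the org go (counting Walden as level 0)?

The longest chain under Walden runs Walden → Alice, which is 1 level below Walden.

1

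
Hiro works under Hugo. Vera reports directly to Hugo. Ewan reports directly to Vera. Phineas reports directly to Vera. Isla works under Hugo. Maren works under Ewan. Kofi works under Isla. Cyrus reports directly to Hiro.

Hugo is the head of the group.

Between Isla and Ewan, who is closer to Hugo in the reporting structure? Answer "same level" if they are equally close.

Isla

Isla is 1 level below Hugo; Ewan is 2. Isla is higher.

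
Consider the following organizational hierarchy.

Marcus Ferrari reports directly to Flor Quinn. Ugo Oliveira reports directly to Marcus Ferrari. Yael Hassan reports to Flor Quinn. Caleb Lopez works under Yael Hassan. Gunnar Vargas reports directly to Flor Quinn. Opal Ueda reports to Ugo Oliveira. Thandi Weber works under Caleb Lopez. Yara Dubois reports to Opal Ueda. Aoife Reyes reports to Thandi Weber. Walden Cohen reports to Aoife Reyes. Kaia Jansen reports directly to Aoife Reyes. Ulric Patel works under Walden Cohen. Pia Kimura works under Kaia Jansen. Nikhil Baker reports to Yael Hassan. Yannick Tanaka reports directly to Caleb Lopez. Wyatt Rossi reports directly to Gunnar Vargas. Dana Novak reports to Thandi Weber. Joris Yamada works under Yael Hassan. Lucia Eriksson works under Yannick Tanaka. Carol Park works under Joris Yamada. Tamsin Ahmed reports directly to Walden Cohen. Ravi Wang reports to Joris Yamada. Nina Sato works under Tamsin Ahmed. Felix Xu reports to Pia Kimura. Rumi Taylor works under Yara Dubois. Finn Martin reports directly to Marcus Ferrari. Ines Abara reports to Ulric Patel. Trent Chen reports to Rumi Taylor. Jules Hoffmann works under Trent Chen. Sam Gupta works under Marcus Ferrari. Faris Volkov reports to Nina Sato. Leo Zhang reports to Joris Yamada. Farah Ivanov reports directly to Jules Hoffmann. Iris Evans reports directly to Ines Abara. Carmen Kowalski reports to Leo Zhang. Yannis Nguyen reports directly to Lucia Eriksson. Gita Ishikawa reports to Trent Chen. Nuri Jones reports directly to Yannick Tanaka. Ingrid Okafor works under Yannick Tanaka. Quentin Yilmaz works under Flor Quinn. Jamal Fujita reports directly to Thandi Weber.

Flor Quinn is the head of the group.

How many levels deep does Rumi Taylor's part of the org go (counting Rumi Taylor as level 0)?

The longest chain under Rumi Taylor runs Rumi Taylor → Trent Chen → Jules Hoffmann → Farah Ivanov, which is 3 levels below Rumi Taylor.

3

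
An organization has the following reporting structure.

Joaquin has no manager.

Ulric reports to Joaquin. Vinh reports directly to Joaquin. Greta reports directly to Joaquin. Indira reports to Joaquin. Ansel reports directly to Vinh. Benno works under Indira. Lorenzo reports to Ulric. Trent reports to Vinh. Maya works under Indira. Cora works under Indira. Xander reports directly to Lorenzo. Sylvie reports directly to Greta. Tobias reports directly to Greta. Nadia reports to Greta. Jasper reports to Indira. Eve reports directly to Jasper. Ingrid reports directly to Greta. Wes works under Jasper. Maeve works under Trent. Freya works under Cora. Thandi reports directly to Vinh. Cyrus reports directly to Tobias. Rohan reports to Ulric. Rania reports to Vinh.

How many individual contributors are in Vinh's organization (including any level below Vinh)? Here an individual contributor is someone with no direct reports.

4

The people in Vinh's organization with no one reporting to them are Rania, Thandi, Maeve, Ansel. That is 4.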